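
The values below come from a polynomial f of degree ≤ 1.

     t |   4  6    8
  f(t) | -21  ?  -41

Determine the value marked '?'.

On equispaced nodes a degree-1 polynomial has vanishing second forward difference, so
  f(4) - 2·f(6) + f(8) = 0.
Substituting the known values and solving for f(6):
  -2·f(6) = 62
  f(6) = -31.

-31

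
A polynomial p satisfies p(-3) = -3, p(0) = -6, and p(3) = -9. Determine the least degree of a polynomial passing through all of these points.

Forward differences of the values at t = -3, 0, 3:
  p  : -3  -6  -9
  Δ  : -3  -3
  Δ^2: 0
The first differences are constant (-3) and nonzero, while all higher differences vanish, so the minimal degree is 1.

1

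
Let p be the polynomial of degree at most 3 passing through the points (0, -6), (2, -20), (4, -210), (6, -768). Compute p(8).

Using the Lagrange interpolation formula with nodes 0, 2, 4, 6:
  L_0(u) = (u - 2)(u - 4)(u - 6) / -48
  L_1(u) = u(u - 4)(u - 6) / 16
  L_2(u) = u(u - 2)(u - 6) / -16
  L_3(u) = u(u - 2)(u - 4) / 48
Then p(u) = -6·L_0(u) - 20·L_1(u) - 210·L_2(u) - 768·L_3(u).
Expanding and collecting terms gives p(u) = -4u³ + 2u² + 5u - 6.
Evaluating at u = 8: p(8) = -1886.

-1886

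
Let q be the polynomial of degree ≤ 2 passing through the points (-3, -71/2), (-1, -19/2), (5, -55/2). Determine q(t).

Using the Lagrange interpolation formula with nodes -3, -1, 5:
  L_0(t) = (t + 1)(t - 5) / 16
  L_1(t) = (t + 3)(t - 5) / -12
  L_2(t) = (t + 3)(t + 1) / 48
Then q(t) = -71/2·L_0(t) - 19/2·L_1(t) - 55/2·L_2(t).
Expanding and collecting terms gives q(t) = -2t^2 + 5t - 5/2.
Check: q(5) = -55/2. ✓

q(t) = -2t^2 + 5t - 5/2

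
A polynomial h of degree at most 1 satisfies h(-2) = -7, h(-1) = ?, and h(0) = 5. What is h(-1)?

The 2 known points determine the degree-1 polynomial uniquely.
Write h(x) = ax + b. Substituting each data point gives a linear system:
  -2a + b = -7
  b = 5
Solving the system yields a = 6, b = 5.
So h(x) = 6x + 5.
Then h(-1) = -1.

-1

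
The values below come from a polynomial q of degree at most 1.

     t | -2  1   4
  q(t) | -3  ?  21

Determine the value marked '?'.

The 2 known points determine the degree-1 polynomial uniquely.
Write q(t) = at + b. Substituting each data point gives a linear system:
  -2a + b = -3
  4a + b = 21
Solving the system yields a = 4, b = 5.
So q(t) = 4t + 5.
Then q(1) = 9.

9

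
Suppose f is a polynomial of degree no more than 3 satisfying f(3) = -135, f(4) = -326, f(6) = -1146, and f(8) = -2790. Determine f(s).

Using the Lagrange interpolation formula with nodes 3, 4, 6, 8:
  L_0(s) = (s - 4)(s - 6)(s - 8) / -15
  L_1(s) = (s - 3)(s - 6)(s - 8) / 8
  L_2(s) = (s - 3)(s - 4)(s - 8) / -12
  L_3(s) = (s - 3)(s - 4)(s - 6) / 40
Then f(s) = -135·L_0(s) - 326·L_1(s) - 1146·L_2(s) - 2790·L_3(s).
Expanding and collecting terms gives f(s) = -6s³ + 5s² - 4s - 6.
Check: f(3) = -135. ✓

f(s) = -6s^3 + 5s^2 - 4s - 6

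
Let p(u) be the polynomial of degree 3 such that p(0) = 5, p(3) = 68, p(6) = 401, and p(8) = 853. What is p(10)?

Write p(u) = au^3 + bu^2 + cu + d. Substituting each data point gives a linear system:
  d = 5
  27a + 9b + 3c + d = 68
  216a + 36b + 6c + d = 401
  512a + 64b + 8c + d = 853
Solving the system yields a = 1, b = 6, c = -6, d = 5.
So p(u) = u³ + 6u² - 6u + 5.
Then p(10) = 1545.

1545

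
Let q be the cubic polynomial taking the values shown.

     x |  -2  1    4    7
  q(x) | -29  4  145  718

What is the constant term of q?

Write q(x) = ax^3 + bx^2 + cx + d. Substituting each data point gives a linear system:
  -8a + 4b - 2c + d = -29
  a + b + c + d = 4
  64a + 16b + 4c + d = 145
  343a + 49b + 7c + d = 718
Solving the system yields a = 2, b = 0, c = 5, d = -3.
So q(x) = 2x^3 + 5x - 3.
The constant term is -3.

-3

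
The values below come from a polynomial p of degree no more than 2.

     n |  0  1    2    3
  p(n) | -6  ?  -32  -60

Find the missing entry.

-14

The 3 known points determine the degree-2 polynomial uniquely.
Write p(n) = an^2 + bn + c. Substituting each data point gives a linear system:
  c = -6
  4a + 2b + c = -32
  9a + 3b + c = -60
Solving the system yields a = -5, b = -3, c = -6.
So p(n) = -5n^2 - 3n - 6.
Then p(1) = -14.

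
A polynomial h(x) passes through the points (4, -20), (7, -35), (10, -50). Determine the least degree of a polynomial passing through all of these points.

1

Forward differences of the values at x = 4, 7, 10:
  h  : -20  -35  -50
  Δ  : -15  -15
  Δ^2: 0
The first differences are constant (-15) and nonzero, while all higher differences vanish, so the minimal degree is 1.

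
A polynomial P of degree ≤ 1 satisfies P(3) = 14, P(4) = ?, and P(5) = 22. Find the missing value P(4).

18

The 2 known points determine the degree-1 polynomial uniquely.
Write P(n) = an + b. Substituting each data point gives a linear system:
  3a + b = 14
  5a + b = 22
Solving the system yields a = 4, b = 2.
So P(n) = 4n + 2.
Then P(4) = 18.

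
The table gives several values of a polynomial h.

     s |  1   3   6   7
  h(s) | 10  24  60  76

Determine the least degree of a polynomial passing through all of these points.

Divided differences on the nodes 1, 3, 6, 7:
  order 0: 10  24  60  76
  order 1: 7  12  16
  order 2: 1  1
  order 3: 0
The order-2 divided differences are all 1 (nonzero) and every higher order vanishes, so the data lies on a polynomial of degree exactly 2.

2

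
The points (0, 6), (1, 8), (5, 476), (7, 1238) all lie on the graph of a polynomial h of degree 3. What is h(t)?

h(t) = 3t^3 + 5t^2 - 6t + 6

Using the Lagrange interpolation formula with nodes 0, 1, 5, 7:
  L_0(t) = (t - 1)(t - 5)(t - 7) / -35
  L_1(t) = t(t - 5)(t - 7) / 24
  L_2(t) = t(t - 1)(t - 7) / -40
  L_3(t) = t(t - 1)(t - 5) / 84
Then h(t) = 6·L_0(t) + 8·L_1(t) + 476·L_2(t) + 1238·L_3(t).
Expanding and collecting terms gives h(t) = 3t³ + 5t² - 6t + 6.
Check: h(1) = 8. ✓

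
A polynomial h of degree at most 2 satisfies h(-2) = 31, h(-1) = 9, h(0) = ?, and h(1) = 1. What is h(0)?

The 3 known points determine the degree-2 polynomial uniquely.
Write h(s) = as^2 + bs + c. Substituting each data point gives a linear system:
  4a - 2b + c = 31
  a - b + c = 9
  a + b + c = 1
Solving the system yields a = 6, b = -4, c = -1.
So h(s) = 6s^2 - 4s - 1.
Then h(0) = -1.

-1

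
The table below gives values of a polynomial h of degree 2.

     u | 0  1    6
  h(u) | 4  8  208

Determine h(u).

h(u) = 6u^2 - 2u + 4

Using the Lagrange interpolation formula with nodes 0, 1, 6:
  L_0(u) = (u - 1)(u - 6) / 6
  L_1(u) = u(u - 6) / -5
  L_2(u) = u(u - 1) / 30
Then h(u) = 4·L_0(u) + 8·L_1(u) + 208·L_2(u).
Expanding and collecting terms gives h(u) = 6u^2 - 2u + 4.
Check: h(1) = 8. ✓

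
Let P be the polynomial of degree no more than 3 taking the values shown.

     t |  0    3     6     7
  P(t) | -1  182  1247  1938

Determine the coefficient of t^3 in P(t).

Write P(t) = at^3 + bt^2 + ct + d. Substituting each data point gives a linear system:
  d = -1
  27a + 9b + 3c + d = 182
  216a + 36b + 6c + d = 1247
  343a + 49b + 7c + d = 1938
Solving the system yields a = 5, b = 4, c = 4, d = -1.
So P(t) = 5t³ + 4t² + 4t - 1.
The leading coefficient is 5.

5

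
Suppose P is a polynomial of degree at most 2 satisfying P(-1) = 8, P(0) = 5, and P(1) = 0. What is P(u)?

Write P(u) = au^2 + bu + c. Substituting each data point gives a linear system:
  a - b + c = 8
  c = 5
  a + b + c = 0
Solving the system yields a = -1, b = -4, c = 5.
So P(u) = -u^2 - 4u + 5.
Check: P(-1) = 8. ✓

P(u) = -u^2 - 4u + 5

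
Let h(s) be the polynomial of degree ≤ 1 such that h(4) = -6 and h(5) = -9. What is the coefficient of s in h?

-3

Write h(s) = as + b. Substituting each data point gives a linear system:
  4a + b = -6
  5a + b = -9
Solving the system yields a = -3, b = 6.
So h(s) = -3s + 6.
The leading coefficient is -3.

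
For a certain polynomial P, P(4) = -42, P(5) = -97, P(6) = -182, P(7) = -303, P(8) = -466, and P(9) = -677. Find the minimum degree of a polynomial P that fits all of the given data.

3

Forward differences of the values at t = 4, 5, 6, 7, 8, 9:
  P  : -42  -97  -182  -303  -466  -677
  Δ  : -55  -85  -121  -163  -211
  Δ^2: -30  -36  -42  -48
  Δ^3: -6  -6  -6
  Δ^4: 0  0
  Δ^5: 0
The third differences are constant (-6) and nonzero, while all higher differences vanish, so the minimal degree is 3.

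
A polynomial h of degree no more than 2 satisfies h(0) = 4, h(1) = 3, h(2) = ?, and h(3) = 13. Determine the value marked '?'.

6

On equispaced nodes a degree-2 polynomial has vanishing third forward difference, so
  - h(0) + 3·h(1) - 3·h(2) + h(3) = 0.
Substituting the known values and solving for h(2):
  -3·h(2) = -18
  h(2) = 6.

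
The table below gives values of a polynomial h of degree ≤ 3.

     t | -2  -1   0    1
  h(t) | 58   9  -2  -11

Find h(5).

Write h(t) = at^3 + bt^2 + ct + d. Substituting each data point gives a linear system:
  -8a + 4b - 2c + d = 58
  -a + b - c + d = 9
  d = -2
  a + b + c + d = -11
Solving the system yields a = -6, b = 1, c = -4, d = -2.
So h(t) = -6t^3 + t^2 - 4t - 2.
Then h(5) = -747.

-747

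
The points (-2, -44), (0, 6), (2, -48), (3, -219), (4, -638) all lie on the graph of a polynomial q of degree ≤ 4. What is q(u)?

Write q(u) = au^4 + bu^3 + cu^2 + du + e. Substituting each data point gives a linear system:
  16a - 8b + 4c - 2d + e = -44
  e = 6
  16a + 8b + 4c + 2d + e = -48
  81a + 27b + 9c + 3d + e = -219
  256a + 64b + 16c + 4d + e = -638
Solving the system yields a = -2, b = -1, c = -5, d = 3, e = 6.
So q(u) = -2u^4 - u^3 - 5u^2 + 3u + 6.
Check: q(2) = -48. ✓

q(u) = -2u^4 - u^3 - 5u^2 + 3u + 6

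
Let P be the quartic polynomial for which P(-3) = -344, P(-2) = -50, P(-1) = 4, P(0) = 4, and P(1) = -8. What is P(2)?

-134

Write P(u) = au^4 + bu^3 + cu^2 + du + e. Substituting each data point gives a linear system:
  81a - 27b + 9c - 3d + e = -344
  16a - 8b + 4c - 2d + e = -50
  a - b + c - d + e = 4
  e = 4
  a + b + c + d + e = -8
Solving the system yields a = -6, b = -5, c = 0, d = -1, e = 4.
So P(u) = -6u^4 - 5u^3 - u + 4.
Then P(2) = -134.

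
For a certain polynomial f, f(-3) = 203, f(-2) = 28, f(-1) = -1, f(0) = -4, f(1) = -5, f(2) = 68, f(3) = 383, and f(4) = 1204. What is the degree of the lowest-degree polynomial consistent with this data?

Forward differences of the values at u = -3, -2, -1, 0, 1, 2, 3, 4:
  f  : 203  28  -1  -4  -5  68  383  1204
  Δ  : -175  -29  -3  -1  73  315  821
  Δ^2: 146  26  2  74  242  506
  Δ^3: -120  -24  72  168  264
  Δ^4: 96  96  96  96
  Δ^5: 0  0  0
  Δ^6: 0  0
  Δ^7: 0
The fourth differences are constant (96) and nonzero, while all higher differences vanish, so the minimal degree is 4.

4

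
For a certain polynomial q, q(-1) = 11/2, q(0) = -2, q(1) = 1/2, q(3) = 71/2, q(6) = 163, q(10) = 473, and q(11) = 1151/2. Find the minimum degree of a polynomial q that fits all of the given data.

2

Divided differences on the nodes -1, 0, 1, 3, 6, 10, 11:
  order 0: 11/2  -2  1/2  71/2  163  473  1151/2
  order 1: -15/2  5/2  35/2  85/2  155/2  205/2
  order 2: 5  5  5  5  5
  order 3: 0  0  0  0
  order 4: 0  0  0
  order 5: 0  0
  order 6: 0
The order-2 divided differences are all 5 (nonzero) and every higher order vanishes, so the data lies on a polynomial of degree exactly 2.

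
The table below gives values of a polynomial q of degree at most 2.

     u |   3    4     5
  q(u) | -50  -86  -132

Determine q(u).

q(u) = -5u^2 - u - 2

Write q(u) = au^2 + bu + c. Substituting each data point gives a linear system:
  9a + 3b + c = -50
  16a + 4b + c = -86
  25a + 5b + c = -132
Solving the system yields a = -5, b = -1, c = -2.
So q(u) = -5u^2 - u - 2.
Check: q(5) = -132. ✓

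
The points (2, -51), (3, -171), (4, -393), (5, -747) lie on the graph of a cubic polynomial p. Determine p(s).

p(s) = -5s^3 - 6s^2 + 5s + 3

Write p(s) = as^3 + bs^2 + cs + d. Substituting each data point gives a linear system:
  8a + 4b + 2c + d = -51
  27a + 9b + 3c + d = -171
  64a + 16b + 4c + d = -393
  125a + 25b + 5c + d = -747
Solving the system yields a = -5, b = -6, c = 5, d = 3.
So p(s) = -5s^3 - 6s^2 + 5s + 3.
Check: p(4) = -393. ✓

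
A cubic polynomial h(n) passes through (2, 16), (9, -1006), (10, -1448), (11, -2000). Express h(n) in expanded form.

h(n) = -2n^3 + 5n^2 + 5n + 2

Write h(n) = an^3 + bn^2 + cn + d. Substituting each data point gives a linear system:
  8a + 4b + 2c + d = 16
  729a + 81b + 9c + d = -1006
  1000a + 100b + 10c + d = -1448
  1331a + 121b + 11c + d = -2000
Solving the system yields a = -2, b = 5, c = 5, d = 2.
So h(n) = -2n^3 + 5n^2 + 5n + 2.
Check: h(2) = 16. ✓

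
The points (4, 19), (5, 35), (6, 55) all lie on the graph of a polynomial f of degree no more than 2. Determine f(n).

Write f(n) = an^2 + bn + c. Substituting each data point gives a linear system:
  16a + 4b + c = 19
  25a + 5b + c = 35
  36a + 6b + c = 55
Solving the system yields a = 2, b = -2, c = -5.
So f(n) = 2n² - 2n - 5.
Check: f(5) = 35. ✓

f(n) = 2n^2 - 2n - 5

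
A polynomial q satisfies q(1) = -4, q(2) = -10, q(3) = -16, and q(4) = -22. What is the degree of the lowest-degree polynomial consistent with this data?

Forward differences of the values at x = 1, 2, 3, 4:
  q  : -4  -10  -16  -22
  Δ  : -6  -6  -6
  Δ^2: 0  0
  Δ^3: 0
The first differences are constant (-6) and nonzero, while all higher differences vanish, so the minimal degree is 1.

1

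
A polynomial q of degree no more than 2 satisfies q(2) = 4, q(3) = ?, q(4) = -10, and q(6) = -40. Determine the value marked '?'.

The 3 known points determine the degree-2 polynomial uniquely.
Write q(s) = as^2 + bs + c. Substituting each data point gives a linear system:
  4a + 2b + c = 4
  16a + 4b + c = -10
  36a + 6b + c = -40
Solving the system yields a = -2, b = 5, c = 2.
So q(s) = -2s^2 + 5s + 2.
Then q(3) = -1.

-1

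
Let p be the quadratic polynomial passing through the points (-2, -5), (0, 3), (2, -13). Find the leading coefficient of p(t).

Write p(t) = at^2 + bt + c. Substituting each data point gives a linear system:
  4a - 2b + c = -5
  c = 3
  4a + 2b + c = -13
Solving the system yields a = -3, b = -2, c = 3.
So p(t) = -3t² - 2t + 3.
The leading coefficient is -3.

-3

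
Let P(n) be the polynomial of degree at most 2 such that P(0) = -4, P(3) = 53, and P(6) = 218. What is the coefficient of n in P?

1

Write P(n) = an^2 + bn + c. Substituting each data point gives a linear system:
  c = -4
  9a + 3b + c = 53
  36a + 6b + c = 218
Solving the system yields a = 6, b = 1, c = -4.
So P(n) = 6n^2 + n - 4.
The coefficient of n is 1.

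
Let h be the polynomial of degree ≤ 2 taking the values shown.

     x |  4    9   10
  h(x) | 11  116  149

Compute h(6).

Write h(x) = ax^2 + bx + c. Substituting each data point gives a linear system:
  16a + 4b + c = 11
  81a + 9b + c = 116
  100a + 10b + c = 149
Solving the system yields a = 2, b = -5, c = -1.
So h(x) = 2x^2 - 5x - 1.
Then h(6) = 41.

41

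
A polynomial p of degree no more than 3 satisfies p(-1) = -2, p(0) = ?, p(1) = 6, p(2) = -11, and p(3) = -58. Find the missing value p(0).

5

The 4 known points determine the degree-3 polynomial uniquely.
Write p(x) = ax^3 + bx^2 + cx + d. Substituting each data point gives a linear system:
  -a + b - c + d = -2
  a + b + c + d = 6
  8a + 4b + 2c + d = -11
  27a + 9b + 3c + d = -58
Solving the system yields a = -2, b = -3, c = 6, d = 5.
So p(x) = -2x^3 - 3x^2 + 6x + 5.
Then p(0) = 5.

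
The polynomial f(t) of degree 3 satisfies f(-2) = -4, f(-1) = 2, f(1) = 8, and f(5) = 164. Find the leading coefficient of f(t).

Write f(t) = at^3 + bt^2 + ct + d. Substituting each data point gives a linear system:
  -8a + 4b - 2c + d = -4
  -a + b - c + d = 2
  a + b + c + d = 8
  125a + 25b + 5c + d = 164
Solving the system yields a = 1, b = 1, c = 2, d = 4.
So f(t) = t³ + t² + 2t + 4.
The leading coefficient is 1.

1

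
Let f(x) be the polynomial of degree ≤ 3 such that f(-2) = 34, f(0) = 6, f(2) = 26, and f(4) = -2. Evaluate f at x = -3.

96

Using the Lagrange interpolation formula with nodes -2, 0, 2, 4:
  L_0(x) = x(x - 2)(x - 4) / -48
  L_1(x) = (x + 2)(x - 2)(x - 4) / 16
  L_2(x) = (x + 2)x(x - 4) / -16
  L_3(x) = (x + 2)x(x - 2) / 48
Then f(x) = 34·L_0(x) + 6·L_1(x) + 26·L_2(x) - 2·L_3(x).
Expanding and collecting terms gives f(x) = -2x³ + 6x² + 6x + 6.
Evaluating at x = -3: f(-3) = 96.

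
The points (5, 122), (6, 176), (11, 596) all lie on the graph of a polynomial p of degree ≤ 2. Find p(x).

Write p(x) = ax^2 + bx + c. Substituting each data point gives a linear system:
  25a + 5b + c = 122
  36a + 6b + c = 176
  121a + 11b + c = 596
Solving the system yields a = 5, b = -1, c = 2.
So p(x) = 5x^2 - x + 2.
Check: p(5) = 122. ✓

p(x) = 5x^2 - x + 2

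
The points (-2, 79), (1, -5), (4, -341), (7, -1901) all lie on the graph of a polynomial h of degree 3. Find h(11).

Forward differences of the values at s = -2, 1, 4, 7:
  h  : 79  -5  -341  -1901
  Δ  : -84  -336  -1560
  Δ^2: -252  -1224
  Δ^3: -972
The third differences are constant, confirming degree 3.
Interpolating (Newton forward form) and evaluating at s = 11 gives h(11) = -7565.

-7565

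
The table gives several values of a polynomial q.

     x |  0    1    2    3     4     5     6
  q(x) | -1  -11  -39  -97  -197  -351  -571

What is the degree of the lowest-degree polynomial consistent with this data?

3

Forward differences of the values at x = 0, 1, 2, 3, 4, 5, 6:
  q  : -1  -11  -39  -97  -197  -351  -571
  Δ  : -10  -28  -58  -100  -154  -220
  Δ^2: -18  -30  -42  -54  -66
  Δ^3: -12  -12  -12  -12
  Δ^4: 0  0  0
  Δ^5: 0  0
  Δ^6: 0
The third differences are constant (-12) and nonzero, while all higher differences vanish, so the minimal degree is 3.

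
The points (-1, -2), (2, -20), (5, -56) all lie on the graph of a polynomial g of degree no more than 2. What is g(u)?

Using the Lagrange interpolation formula with nodes -1, 2, 5:
  L_0(u) = (u - 2)(u - 5) / 18
  L_1(u) = (u + 1)(u - 5) / -9
  L_2(u) = (u + 1)(u - 2) / 18
Then g(u) = -2·L_0(u) - 20·L_1(u) - 56·L_2(u).
Expanding and collecting terms gives g(u) = -u^2 - 5u - 6.
Check: g(2) = -20. ✓

g(u) = -u^2 - 5u - 6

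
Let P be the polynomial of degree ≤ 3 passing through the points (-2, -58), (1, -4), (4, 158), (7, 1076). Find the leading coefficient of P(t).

4

Write P(t) = at^3 + bt^2 + ct + d. Substituting each data point gives a linear system:
  -8a + 4b - 2c + d = -58
  a + b + c + d = -4
  64a + 16b + 4c + d = 158
  343a + 49b + 7c + d = 1076
Solving the system yields a = 4, b = -6, c = 0, d = -2.
So P(t) = 4t³ - 6t² - 2.
The leading coefficient is 4.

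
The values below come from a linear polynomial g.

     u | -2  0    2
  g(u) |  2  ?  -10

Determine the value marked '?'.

On equispaced nodes a degree-1 polynomial has vanishing second forward difference, so
  g(-2) - 2·g(0) + g(2) = 0.
Substituting the known values and solving for g(0):
  -2·g(0) = 8
  g(0) = -4.

-4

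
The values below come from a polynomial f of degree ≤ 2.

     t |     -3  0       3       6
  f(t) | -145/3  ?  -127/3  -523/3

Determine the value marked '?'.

The 3 known points determine the degree-2 polynomial uniquely.
Write f(t) = at^2 + bt + c. Substituting each data point gives a linear system:
  9a - 3b + c = -145/3
  9a + 3b + c = -127/3
  36a + 6b + c = -523/3
Solving the system yields a = -5, b = 1, c = -1/3.
So f(t) = -5t² + t - 1/3.
Then f(0) = -1/3.

-1/3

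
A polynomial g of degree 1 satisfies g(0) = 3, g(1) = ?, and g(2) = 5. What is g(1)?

4

On equispaced nodes a degree-1 polynomial has vanishing second forward difference, so
  g(0) - 2·g(1) + g(2) = 0.
Substituting the known values and solving for g(1):
  -2·g(1) = -8
  g(1) = 4.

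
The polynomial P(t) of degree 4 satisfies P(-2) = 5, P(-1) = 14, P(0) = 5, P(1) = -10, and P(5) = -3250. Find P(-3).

Using the Lagrange interpolation formula with nodes -2, -1, 0, 1, 5:
  L_0(t) = (t + 1)t(t - 1)(t - 5) / 42
  L_1(t) = (t + 2)t(t - 1)(t - 5) / -12
  L_2(t) = (t + 2)(t + 1)(t - 1)(t - 5) / 10
  L_3(t) = (t + 2)(t + 1)t(t - 5) / -24
  L_4(t) = (t + 2)(t + 1)t(t - 1) / 840
Then P(t) = 5·L_0(t) + 14·L_1(t) + 5·L_2(t) - 10·L_3(t) - 3250·L_4(t).
Expanding and collecting terms gives P(t) = -4t⁴ - 6t³ + t² - 6t + 5.
Evaluating at t = -3: P(-3) = -130.

-130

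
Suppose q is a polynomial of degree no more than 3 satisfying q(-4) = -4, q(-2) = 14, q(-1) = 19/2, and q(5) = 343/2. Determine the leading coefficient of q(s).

1

Write q(s) = as^3 + bs^2 + cs + d. Substituting each data point gives a linear system:
  -64a + 16b - 4c + d = -4
  -8a + 4b - 2c + d = 14
  -a + b - c + d = 19/2
  125a + 25b + 5c + d = 343/2
Solving the system yields a = 1, b = 5/2, c = -4, d = 4.
So q(s) = s^3 + (5/2)s^2 - 4s + 4.
The leading coefficient is 1.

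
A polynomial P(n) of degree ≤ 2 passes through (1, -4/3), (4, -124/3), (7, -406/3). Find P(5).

Write P(n) = an^2 + bn + c. Substituting each data point gives a linear system:
  a + b + c = -4/3
  16a + 4b + c = -124/3
  49a + 7b + c = -406/3
Solving the system yields a = -3, b = 5/3, c = 0.
So P(n) = -3n^2 + (5/3)n.
Then P(5) = -200/3.

-200/3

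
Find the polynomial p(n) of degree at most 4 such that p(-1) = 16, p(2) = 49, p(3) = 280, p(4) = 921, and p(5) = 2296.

Write p(n) = an^4 + bn^3 + cn^2 + dn + e. Substituting each data point gives a linear system:
  a - b + c - d + e = 16
  16a + 8b + 4c + 2d + e = 49
  81a + 27b + 9c + 3d + e = 280
  256a + 64b + 16c + 4d + e = 921
  625a + 125b + 25c + 5d + e = 2296
Solving the system yields a = 4, b = -2, c = 3, d = -6, e = 1.
So p(n) = 4n^4 - 2n^3 + 3n^2 - 6n + 1.
Check: p(3) = 280. ✓

p(n) = 4n^4 - 2n^3 + 3n^2 - 6n + 1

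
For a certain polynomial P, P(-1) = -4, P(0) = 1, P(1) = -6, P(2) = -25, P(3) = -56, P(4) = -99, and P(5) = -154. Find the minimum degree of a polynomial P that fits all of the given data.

Forward differences of the values at n = -1, 0, 1, 2, 3, 4, 5:
  P  : -4  1  -6  -25  -56  -99  -154
  Δ  : 5  -7  -19  -31  -43  -55
  Δ^2: -12  -12  -12  -12  -12
  Δ^3: 0  0  0  0
  Δ^4: 0  0  0
  Δ^5: 0  0
  Δ^6: 0
The second differences are constant (-12) and nonzero, while all higher differences vanish, so the minimal degree is 2.

2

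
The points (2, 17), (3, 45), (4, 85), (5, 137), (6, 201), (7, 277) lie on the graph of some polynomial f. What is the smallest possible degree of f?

2

Forward differences of the values at s = 2, 3, 4, 5, 6, 7:
  f  : 17  45  85  137  201  277
  Δ  : 28  40  52  64  76
  Δ^2: 12  12  12  12
  Δ^3: 0  0  0
  Δ^4: 0  0
  Δ^5: 0
The second differences are constant (12) and nonzero, while all higher differences vanish, so the minimal degree is 2.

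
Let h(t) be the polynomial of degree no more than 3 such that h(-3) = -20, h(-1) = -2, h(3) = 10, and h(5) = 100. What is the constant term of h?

-5

Write h(t) = at^3 + bt^2 + ct + d. Substituting each data point gives a linear system:
  -27a + 9b - 3c + d = -20
  -a + b - c + d = -2
  27a + 9b + 3c + d = 10
  125a + 25b + 5c + d = 100
Solving the system yields a = 1, b = 0, c = -4, d = -5.
So h(t) = t^3 - 4t - 5.
The constant term is -5.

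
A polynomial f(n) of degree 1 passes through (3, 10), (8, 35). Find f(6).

25

Write f(n) = an + b. Substituting each data point gives a linear system:
  3a + b = 10
  8a + b = 35
Solving the system yields a = 5, b = -5.
So f(n) = 5n - 5.
Then f(6) = 25.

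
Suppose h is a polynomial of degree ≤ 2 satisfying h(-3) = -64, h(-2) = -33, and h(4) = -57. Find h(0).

-1

Using the Lagrange interpolation formula with nodes -3, -2, 4:
  L_0(x) = (x + 2)(x - 4) / 7
  L_1(x) = (x + 3)(x - 4) / -6
  L_2(x) = (x + 3)(x + 2) / 42
Then h(x) = -64·L_0(x) - 33·L_1(x) - 57·L_2(x).
Expanding and collecting terms gives h(x) = -5x² + 6x - 1.
Evaluating at x = 0: h(0) = -1.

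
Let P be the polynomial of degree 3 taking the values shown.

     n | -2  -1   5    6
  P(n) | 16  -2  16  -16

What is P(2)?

Write P(n) = an^3 + bn^2 + cn + d. Substituting each data point gives a linear system:
  -8a + 4b - 2c + d = 16
  -a + b - c + d = -2
  125a + 25b + 5c + d = 16
  216a + 36b + 6c + d = -16
Solving the system yields a = -1, b = 5, c = 4, d = -4.
So P(n) = -n^3 + 5n^2 + 4n - 4.
Then P(2) = 16.

16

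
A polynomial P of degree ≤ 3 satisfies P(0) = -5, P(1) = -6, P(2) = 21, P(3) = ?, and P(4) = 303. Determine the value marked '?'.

112

The 4 known points determine the degree-3 polynomial uniquely.
Write P(x) = ax^3 + bx^2 + cx + d. Substituting each data point gives a linear system:
  d = -5
  a + b + c + d = -6
  8a + 4b + 2c + d = 21
  64a + 16b + 4c + d = 303
Solving the system yields a = 6, b = -4, c = -3, d = -5.
So P(x) = 6x^3 - 4x^2 - 3x - 5.
Then P(3) = 112.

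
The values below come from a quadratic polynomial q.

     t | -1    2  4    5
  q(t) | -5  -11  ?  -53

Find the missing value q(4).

-35

The 3 known points determine the degree-2 polynomial uniquely.
Write q(t) = at^2 + bt + c. Substituting each data point gives a linear system:
  a - b + c = -5
  4a + 2b + c = -11
  25a + 5b + c = -53
Solving the system yields a = -2, b = 0, c = -3.
So q(t) = -2t^2 - 3.
Then q(4) = -35.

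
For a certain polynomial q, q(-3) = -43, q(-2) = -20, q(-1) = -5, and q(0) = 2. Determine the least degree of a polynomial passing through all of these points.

2

Forward differences of the values at x = -3, -2, -1, 0:
  q  : -43  -20  -5  2
  Δ  : 23  15  7
  Δ^2: -8  -8
  Δ^3: 0
The second differences are constant (-8) and nonzero, while all higher differences vanish, so the minimal degree is 2.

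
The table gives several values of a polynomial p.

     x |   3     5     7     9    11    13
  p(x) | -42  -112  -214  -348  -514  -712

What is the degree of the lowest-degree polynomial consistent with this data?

2

Forward differences of the values at x = 3, 5, 7, 9, 11, 13:
  p  : -42  -112  -214  -348  -514  -712
  Δ  : -70  -102  -134  -166  -198
  Δ^2: -32  -32  -32  -32
  Δ^3: 0  0  0
  Δ^4: 0  0
  Δ^5: 0
The second differences are constant (-32) and nonzero, while all higher differences vanish, so the minimal degree is 2.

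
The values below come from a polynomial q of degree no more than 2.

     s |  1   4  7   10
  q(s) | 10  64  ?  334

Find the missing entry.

172

The 3 known points determine the degree-2 polynomial uniquely.
Write q(s) = as^2 + bs + c. Substituting each data point gives a linear system:
  a + b + c = 10
  16a + 4b + c = 64
  100a + 10b + c = 334
Solving the system yields a = 3, b = 3, c = 4.
So q(s) = 3s^2 + 3s + 4.
Then q(7) = 172.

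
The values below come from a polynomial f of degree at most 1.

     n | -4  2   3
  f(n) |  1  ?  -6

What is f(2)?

-5

The 2 known points determine the degree-1 polynomial uniquely.
Write f(n) = an + b. Substituting each data point gives a linear system:
  -4a + b = 1
  3a + b = -6
Solving the system yields a = -1, b = -3.
So f(n) = -n - 3.
Then f(2) = -5.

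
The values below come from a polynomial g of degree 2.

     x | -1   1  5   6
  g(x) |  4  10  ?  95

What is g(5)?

The 3 known points determine the degree-2 polynomial uniquely.
Write g(x) = ax^2 + bx + c. Substituting each data point gives a linear system:
  a - b + c = 4
  a + b + c = 10
  36a + 6b + c = 95
Solving the system yields a = 2, b = 3, c = 5.
So g(x) = 2x^2 + 3x + 5.
Then g(5) = 70.

70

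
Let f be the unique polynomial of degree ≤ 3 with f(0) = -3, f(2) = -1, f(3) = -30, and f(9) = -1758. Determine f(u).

f(u) = -3u^3 + 5u^2 + 3u - 3

Write f(u) = au^3 + bu^2 + cu + d. Substituting each data point gives a linear system:
  d = -3
  8a + 4b + 2c + d = -1
  27a + 9b + 3c + d = -30
  729a + 81b + 9c + d = -1758
Solving the system yields a = -3, b = 5, c = 3, d = -3.
So f(u) = -3u^3 + 5u^2 + 3u - 3.
Check: f(9) = -1758. ✓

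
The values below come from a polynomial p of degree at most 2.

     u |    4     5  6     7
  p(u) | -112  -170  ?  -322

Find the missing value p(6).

On equispaced nodes a degree-2 polynomial has vanishing third forward difference, so
  - p(4) + 3·p(5) - 3·p(6) + p(7) = 0.
Substituting the known values and solving for p(6):
  -3·p(6) = 720
  p(6) = -240.

-240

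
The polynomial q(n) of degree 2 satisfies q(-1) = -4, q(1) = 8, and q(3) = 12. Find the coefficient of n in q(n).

Write q(n) = an^2 + bn + c. Substituting each data point gives a linear system:
  a - b + c = -4
  a + b + c = 8
  9a + 3b + c = 12
Solving the system yields a = -1, b = 6, c = 3.
So q(n) = -n² + 6n + 3.
The coefficient of n is 6.

6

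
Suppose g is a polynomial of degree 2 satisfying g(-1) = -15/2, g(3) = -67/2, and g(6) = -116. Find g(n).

Write g(n) = an^2 + bn + c. Substituting each data point gives a linear system:
  a - b + c = -15/2
  9a + 3b + c = -67/2
  36a + 6b + c = -116
Solving the system yields a = -3, b = -1/2, c = -5.
So g(n) = -3n^2 - (1/2)n - 5.
Check: g(-1) = -15/2. ✓

g(n) = -3n^2 - (1/2)n - 5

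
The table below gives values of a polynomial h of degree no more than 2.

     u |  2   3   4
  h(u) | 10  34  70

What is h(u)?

Write h(u) = au^2 + bu + c. Substituting each data point gives a linear system:
  4a + 2b + c = 10
  9a + 3b + c = 34
  16a + 4b + c = 70
Solving the system yields a = 6, b = -6, c = -2.
So h(u) = 6u^2 - 6u - 2.
Check: h(4) = 70. ✓

h(u) = 6u^2 - 6u - 2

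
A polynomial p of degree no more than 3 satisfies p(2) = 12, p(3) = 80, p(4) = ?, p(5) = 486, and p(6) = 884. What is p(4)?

228

The 4 known points determine the degree-3 polynomial uniquely.
Write p(n) = an^3 + bn^2 + cn + d. Substituting each data point gives a linear system:
  8a + 4b + 2c + d = 12
  27a + 9b + 3c + d = 80
  125a + 25b + 5c + d = 486
  216a + 36b + 6c + d = 884
Solving the system yields a = 5, b = -5, c = -2, d = -4.
So p(n) = 5n³ - 5n² - 2n - 4.
Then p(4) = 228.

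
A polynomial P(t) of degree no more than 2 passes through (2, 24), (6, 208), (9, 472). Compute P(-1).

12

Write P(t) = at^2 + bt + c. Substituting each data point gives a linear system:
  4a + 2b + c = 24
  36a + 6b + c = 208
  81a + 9b + c = 472
Solving the system yields a = 6, b = -2, c = 4.
So P(t) = 6t² - 2t + 4.
Then P(-1) = 12.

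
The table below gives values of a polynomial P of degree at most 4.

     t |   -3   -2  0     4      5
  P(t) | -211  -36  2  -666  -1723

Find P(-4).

-706

Write P(t) = at^4 + bt^3 + ct^2 + dt + e. Substituting each data point gives a linear system:
  81a - 27b + 9c - 3d + e = -211
  16a - 8b + 4c - 2d + e = -36
  e = 2
  256a + 64b + 16c + 4d + e = -666
  625a + 125b + 25c + 5d + e = -1723
Solving the system yields a = -3, b = 0, c = 5, d = 5, e = 2.
So P(t) = -3t^4 + 5t^2 + 5t + 2.
Then P(-4) = -706.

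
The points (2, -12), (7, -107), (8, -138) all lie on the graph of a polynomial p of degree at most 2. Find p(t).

Using the Lagrange interpolation formula with nodes 2, 7, 8:
  L_0(t) = (t - 7)(t - 8) / 30
  L_1(t) = (t - 2)(t - 8) / -5
  L_2(t) = (t - 2)(t - 7) / 6
Then p(t) = -12·L_0(t) - 107·L_1(t) - 138·L_2(t).
Expanding and collecting terms gives p(t) = -2t^2 - t - 2.
Check: p(2) = -12. ✓

p(t) = -2t^2 - t - 2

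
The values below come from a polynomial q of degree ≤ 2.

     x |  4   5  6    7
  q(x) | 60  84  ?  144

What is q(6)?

On equispaced nodes a degree-2 polynomial has vanishing third forward difference, so
  - q(4) + 3·q(5) - 3·q(6) + q(7) = 0.
Substituting the known values and solving for q(6):
  -3·q(6) = -336
  q(6) = 112.

112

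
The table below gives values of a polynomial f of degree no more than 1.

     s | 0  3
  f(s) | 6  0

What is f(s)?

f(s) = -2s + 6

Write f(s) = as + b. Substituting each data point gives a linear system:
  b = 6
  3a + b = 0
Solving the system yields a = -2, b = 6.
So f(s) = -2s + 6.
Check: f(0) = 6. ✓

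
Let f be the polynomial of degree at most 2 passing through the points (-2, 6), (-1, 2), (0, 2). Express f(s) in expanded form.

f(s) = 2s^2 + 2s + 2

Write f(s) = as^2 + bs + c. Substituting each data point gives a linear system:
  4a - 2b + c = 6
  a - b + c = 2
  c = 2
Solving the system yields a = 2, b = 2, c = 2.
So f(s) = 2s^2 + 2s + 2.
Check: f(-1) = 2. ✓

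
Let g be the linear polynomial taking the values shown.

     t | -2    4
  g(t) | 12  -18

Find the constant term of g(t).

2

Write g(t) = at + b. Substituting each data point gives a linear system:
  -2a + b = 12
  4a + b = -18
Solving the system yields a = -5, b = 2.
So g(t) = -5t + 2.
The constant term is 2.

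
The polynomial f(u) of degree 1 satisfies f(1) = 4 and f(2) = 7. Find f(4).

Write f(u) = au + b. Substituting each data point gives a linear system:
  a + b = 4
  2a + b = 7
Solving the system yields a = 3, b = 1.
So f(u) = 3u + 1.
Then f(4) = 13.

13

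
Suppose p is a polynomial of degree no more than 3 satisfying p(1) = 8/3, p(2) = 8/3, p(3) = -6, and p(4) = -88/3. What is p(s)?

Using the Lagrange interpolation formula with nodes 1, 2, 3, 4:
  L_0(s) = (s - 2)(s - 3)(s - 4) / -6
  L_1(s) = (s - 1)(s - 3)(s - 4) / 2
  L_2(s) = (s - 1)(s - 2)(s - 4) / -2
  L_3(s) = (s - 1)(s - 2)(s - 3) / 6
Then p(s) = 8/3·L_0(s) + 8/3·L_1(s) - 6·L_2(s) - 88/3·L_3(s).
Expanding and collecting terms gives p(s) = -s^3 + (5/3)s^2 + 2s.
Check: p(2) = 8/3. ✓

p(s) = -s^3 + (5/3)s^2 + 2s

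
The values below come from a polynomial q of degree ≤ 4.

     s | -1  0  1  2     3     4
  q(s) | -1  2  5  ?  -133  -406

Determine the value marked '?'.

On equispaced nodes a degree-4 polynomial has vanishing fifth forward difference, so
  - q(-1) + 5·q(0) - 10·q(1) + 10·q(2) - 5·q(3) + q(4) = 0.
Substituting the known values and solving for q(2):
  10·q(2) = -220
  q(2) = -22.

-22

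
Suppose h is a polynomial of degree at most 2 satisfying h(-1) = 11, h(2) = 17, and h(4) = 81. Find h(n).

Write h(n) = an^2 + bn + c. Substituting each data point gives a linear system:
  a - b + c = 11
  4a + 2b + c = 17
  16a + 4b + c = 81
Solving the system yields a = 6, b = -4, c = 1.
So h(n) = 6n^2 - 4n + 1.
Check: h(4) = 81. ✓

h(n) = 6n^2 - 4n + 1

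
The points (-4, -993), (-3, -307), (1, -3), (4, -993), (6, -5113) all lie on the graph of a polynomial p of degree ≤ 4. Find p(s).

Using the Lagrange interpolation formula with nodes -4, -3, 1, 4, 6:
  L_0(s) = (s + 3)(s - 1)(s - 4)(s - 6) / 400
  L_1(s) = (s + 4)(s - 1)(s - 4)(s - 6) / -252
  L_2(s) = (s + 4)(s + 3)(s - 4)(s - 6) / 300
  L_3(s) = (s + 4)(s + 3)(s - 1)(s - 6) / -336
  L_4(s) = (s + 4)(s + 3)(s - 1)(s - 4) / 900
Then p(s) = -993·L_0(s) - 307·L_1(s) - 3·L_2(s) - 993·L_3(s) - 5113·L_4(s).
Expanding and collecting terms gives p(s) = -4s^4 + 2s^2 - 1.
Check: p(1) = -3. ✓

p(s) = -4s^4 + 2s^2 - 1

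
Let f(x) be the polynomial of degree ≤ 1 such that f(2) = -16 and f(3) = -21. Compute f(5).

-31

Using the Lagrange interpolation formula with nodes 2, 3:
  L_0(x) = (x - 3) / -1
  L_1(x) = (x - 2) / 1
Then f(x) = -16·L_0(x) - 21·L_1(x).
Expanding and collecting terms gives f(x) = -5x - 6.
Evaluating at x = 5: f(5) = -31.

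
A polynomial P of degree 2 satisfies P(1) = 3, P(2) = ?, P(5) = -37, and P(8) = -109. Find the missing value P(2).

-1

The 3 known points determine the degree-2 polynomial uniquely.
Write P(s) = as^2 + bs + c. Substituting each data point gives a linear system:
  a + b + c = 3
  25a + 5b + c = -37
  64a + 8b + c = -109
Solving the system yields a = -2, b = 2, c = 3.
So P(s) = -2s² + 2s + 3.
Then P(2) = -1.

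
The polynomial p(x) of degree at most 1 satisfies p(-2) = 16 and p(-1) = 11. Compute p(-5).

31

Write p(x) = ax + b. Substituting each data point gives a linear system:
  -2a + b = 16
  -a + b = 11
Solving the system yields a = -5, b = 6.
So p(x) = -5x + 6.
Then p(-5) = 31.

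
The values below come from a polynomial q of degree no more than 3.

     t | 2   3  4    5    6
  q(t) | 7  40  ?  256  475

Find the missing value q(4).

The 4 known points determine the degree-3 polynomial uniquely.
Write q(t) = at^3 + bt^2 + ct + d. Substituting each data point gives a linear system:
  8a + 4b + 2c + d = 7
  27a + 9b + 3c + d = 40
  125a + 25b + 5c + d = 256
  216a + 36b + 6c + d = 475
Solving the system yields a = 3, b = -5, c = 1, d = 1.
So q(t) = 3t^3 - 5t^2 + t + 1.
Then q(4) = 117.

117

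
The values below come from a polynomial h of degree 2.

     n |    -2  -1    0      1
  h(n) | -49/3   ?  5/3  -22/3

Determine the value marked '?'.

-4/3

The 3 known points determine the degree-2 polynomial uniquely.
Write h(n) = an^2 + bn + c. Substituting each data point gives a linear system:
  4a - 2b + c = -49/3
  c = 5/3
  a + b + c = -22/3
Solving the system yields a = -6, b = -3, c = 5/3.
So h(n) = -6n^2 - 3n + 5/3.
Then h(-1) = -4/3.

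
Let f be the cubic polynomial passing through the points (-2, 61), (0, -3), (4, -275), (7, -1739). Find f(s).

f(s) = -6s^3 + 6s^2 + 4s - 3

Using the Lagrange interpolation formula with nodes -2, 0, 4, 7:
  L_0(s) = s(s - 4)(s - 7) / -108
  L_1(s) = (s + 2)(s - 4)(s - 7) / 56
  L_2(s) = (s + 2)s(s - 7) / -72
  L_3(s) = (s + 2)s(s - 4) / 189
Then f(s) = 61·L_0(s) - 3·L_1(s) - 275·L_2(s) - 1739·L_3(s).
Expanding and collecting terms gives f(s) = -6s³ + 6s² + 4s - 3.
Check: f(-2) = 61. ✓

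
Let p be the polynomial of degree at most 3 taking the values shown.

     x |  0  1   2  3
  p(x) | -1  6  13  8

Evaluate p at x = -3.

98

Using the Lagrange interpolation formula with nodes 0, 1, 2, 3:
  L_0(x) = (x - 1)(x - 2)(x - 3) / -6
  L_1(x) = x(x - 2)(x - 3) / 2
  L_2(x) = x(x - 1)(x - 3) / -2
  L_3(x) = x(x - 1)(x - 2) / 6
Then p(x) = -1·L_0(x) + 6·L_1(x) + 13·L_2(x) + 8·L_3(x).
Expanding and collecting terms gives p(x) = -2x^3 + 6x^2 + 3x - 1.
Evaluating at x = -3: p(-3) = 98.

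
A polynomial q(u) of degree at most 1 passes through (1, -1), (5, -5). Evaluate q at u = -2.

Write q(u) = au + b. Substituting each data point gives a linear system:
  a + b = -1
  5a + b = -5
Solving the system yields a = -1, b = 0.
So q(u) = -u.
Then q(-2) = 2.

2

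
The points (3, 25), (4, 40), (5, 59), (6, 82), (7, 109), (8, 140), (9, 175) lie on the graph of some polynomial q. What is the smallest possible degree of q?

Forward differences of the values at t = 3, 4, 5, 6, 7, 8, 9:
  q  : 25  40  59  82  109  140  175
  Δ  : 15  19  23  27  31  35
  Δ^2: 4  4  4  4  4
  Δ^3: 0  0  0  0
  Δ^4: 0  0  0
  Δ^5: 0  0
  Δ^6: 0
The second differences are constant (4) and nonzero, while all higher differences vanish, so the minimal degree is 2.

2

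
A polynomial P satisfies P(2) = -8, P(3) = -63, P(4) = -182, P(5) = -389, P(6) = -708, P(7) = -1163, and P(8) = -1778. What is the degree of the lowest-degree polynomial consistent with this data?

Forward differences of the values at t = 2, 3, 4, 5, 6, 7, 8:
  P  : -8  -63  -182  -389  -708  -1163  -1778
  Δ  : -55  -119  -207  -319  -455  -615
  Δ^2: -64  -88  -112  -136  -160
  Δ^3: -24  -24  -24  -24
  Δ^4: 0  0  0
  Δ^5: 0  0
  Δ^6: 0
The third differences are constant (-24) and nonzero, while all higher differences vanish, so the minimal degree is 3.

3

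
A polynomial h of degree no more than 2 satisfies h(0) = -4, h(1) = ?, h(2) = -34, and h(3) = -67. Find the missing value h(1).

-13

The 3 known points determine the degree-2 polynomial uniquely.
Write h(n) = an^2 + bn + c. Substituting each data point gives a linear system:
  c = -4
  4a + 2b + c = -34
  9a + 3b + c = -67
Solving the system yields a = -6, b = -3, c = -4.
So h(n) = -6n² - 3n - 4.
Then h(1) = -13.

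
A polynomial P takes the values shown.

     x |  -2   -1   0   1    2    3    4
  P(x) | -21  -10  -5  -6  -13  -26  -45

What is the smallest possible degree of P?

2

Forward differences of the values at x = -2, -1, 0, 1, 2, 3, 4:
  P  : -21  -10  -5  -6  -13  -26  -45
  Δ  : 11  5  -1  -7  -13  -19
  Δ^2: -6  -6  -6  -6  -6
  Δ^3: 0  0  0  0
  Δ^4: 0  0  0
  Δ^5: 0  0
  Δ^6: 0
The second differences are constant (-6) and nonzero, while all higher differences vanish, so the minimal degree is 2.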